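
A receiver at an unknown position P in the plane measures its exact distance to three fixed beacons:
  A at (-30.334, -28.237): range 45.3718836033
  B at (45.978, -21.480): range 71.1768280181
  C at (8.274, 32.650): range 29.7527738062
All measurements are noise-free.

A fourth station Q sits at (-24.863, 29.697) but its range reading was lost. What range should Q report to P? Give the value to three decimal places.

17.831

eq1: (x + 30.334)² + (y + 28.237)² = 45.3718836033²
eq2: (x − 45.978)² + (y + 21.480)² = 71.1768280181²
eq3: (x − 8.274)² + (y − 32.650)² = 29.7527738062²
eq3−eq2, eq3−eq1 (x²,y² cancel):
  75.408·x − 108.260·y = -2740.027990
  -77.216·x − 121.774·y = -590.382124
det = 75.408·-121.774 − -108.260·-77.216 = -17542.137952
x = (-2740.027990·-121.774 − -108.260·-590.382124) / -17542.137952 = -15.377225
y = (75.408·-590.382124 − -2740.027990·-77.216) / -17542.137952 = 14.598764
|P − Q| = √((-15.377225 − -24.863)² + (14.598764 − 29.697)²) = 17.830778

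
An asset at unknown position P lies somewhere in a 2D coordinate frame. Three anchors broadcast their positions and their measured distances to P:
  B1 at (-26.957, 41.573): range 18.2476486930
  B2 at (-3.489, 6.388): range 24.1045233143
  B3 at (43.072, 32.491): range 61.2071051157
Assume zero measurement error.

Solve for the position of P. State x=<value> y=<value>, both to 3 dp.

x=-17.769 y=25.807

eq1: (x + 26.957)² + (y − 41.573)² = 18.2476486930²
eq2: (x + 3.489)² + (y − 6.388)² = 24.1045233143²
eq3: (x − 43.072)² + (y − 32.491)² = 61.2071051157²
eq3−eq1, eq3−eq2 (x²,y² cancel):
  -140.058·x + 18.164·y = 2957.464947
  -93.122·x − 52.206·y = 307.399072
det = -140.058·-52.206 − 18.164·-93.122 = 9003.335956
x = (2957.464947·-52.206 − 18.164·307.399072) / 9003.335956 = -17.769082
y = (-140.058·307.399072 − 2957.464947·-93.122) / 9003.335956 = 25.807251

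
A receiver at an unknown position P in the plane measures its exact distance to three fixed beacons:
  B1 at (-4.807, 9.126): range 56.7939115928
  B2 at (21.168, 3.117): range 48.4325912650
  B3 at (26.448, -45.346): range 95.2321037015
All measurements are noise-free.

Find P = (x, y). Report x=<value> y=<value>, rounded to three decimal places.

x=35.149 y=49.488

eq1: (x + 4.807)² + (y − 9.126)² = 56.7939115928²
eq2: (x − 21.168)² + (y − 3.117)² = 48.4325912650²
eq3: (x − 26.448)² + (y + 45.346)² = 95.2321037015²
eq1−eq2, eq1−eq3 (x²,y² cancel):
  51.950·x − 12.018·y = 1231.241285
  62.510·x − 108.944·y = -3194.239886
det = 51.950·-108.944 − -12.018·62.510 = -4908.395620
x = (1231.241285·-108.944 − -12.018·-3194.239886) / -4908.395620 = 35.148904
y = (51.950·-3194.239886 − 1231.241285·62.510) / -4908.395620 = 49.487791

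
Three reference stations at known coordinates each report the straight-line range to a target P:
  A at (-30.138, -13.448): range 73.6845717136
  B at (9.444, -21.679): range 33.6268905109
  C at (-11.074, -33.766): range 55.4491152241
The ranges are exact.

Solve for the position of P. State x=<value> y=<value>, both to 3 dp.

eq1: (x + 30.138)² + (y + 13.448)² = 73.6845717136²
eq2: (x − 9.444)² + (y + 21.679)² = 33.6268905109²
eq3: (x + 11.074)² + (y + 33.766)² = 55.4491152241²
eq1−eq3, eq1−eq2 (x²,y² cancel):
  38.128·x − 40.636·y = 2528.440213
  79.164·x − 16.462·y = 3768.668772
det = 38.128·-16.462 − -40.636·79.164 = 2589.245168
x = (2528.440213·-16.462 − -40.636·3768.668772) / 2589.245168 = 43.070638
y = (38.128·3768.668772 − 2528.440213·79.164) / 2589.245168 = -21.809305

x=43.071 y=-21.809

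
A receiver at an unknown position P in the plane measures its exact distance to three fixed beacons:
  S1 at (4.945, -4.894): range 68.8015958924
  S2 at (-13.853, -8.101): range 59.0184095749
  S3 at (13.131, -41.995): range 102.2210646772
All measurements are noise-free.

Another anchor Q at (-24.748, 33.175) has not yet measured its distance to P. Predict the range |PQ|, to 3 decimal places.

eq1: (x − 4.945)² + (y + 4.894)² = 68.8015958924²
eq2: (x + 13.853)² + (y + 8.101)² = 59.0184095749²
eq3: (x − 13.131)² + (y + 41.995)² = 102.2210646772²
eq2−eq3, eq2−eq1 (x²,y² cancel):
  53.968·x − 67.788·y = -5287.502019
  37.596·x + 6.414·y = -1459.614478
det = 53.968·6.414 − -67.788·37.596 = 2894.708400
x = (-5287.502019·6.414 − -67.788·-1459.614478) / 2894.708400 = -45.896984
y = (53.968·-1459.614478 − -5287.502019·37.596) / 2894.708400 = 41.460636
|P − Q| = √((-45.896984 − -24.748)² + (41.460636 − 33.175)²) = 22.714121

22.714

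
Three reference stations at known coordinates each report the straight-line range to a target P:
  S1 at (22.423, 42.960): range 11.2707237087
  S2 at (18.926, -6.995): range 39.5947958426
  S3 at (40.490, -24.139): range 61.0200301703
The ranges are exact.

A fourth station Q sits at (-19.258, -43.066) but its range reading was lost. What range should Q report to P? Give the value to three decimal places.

84.336

eq1: (x − 22.423)² + (y − 42.960)² = 11.2707237087²
eq2: (x − 18.926)² + (y + 6.995)² = 39.5947958426²
eq3: (x − 40.490)² + (y + 24.139)² = 61.0200301703²
eq2−eq1, eq2−eq3 (x²,y² cancel):
  6.994·x + 99.910·y = 3381.947673
  43.128·x − 34.288·y = -340.688304
det = 6.994·-34.288 − 99.910·43.128 = -4548.728752
x = (3381.947673·-34.288 − 99.910·-340.688304) / -4548.728752 = 18.009879
y = (6.994·-340.688304 − 3381.947673·43.128) / -4548.728752 = 32.589196
|P − Q| = √((18.009879 − -19.258)² + (32.589196 − -43.066)²) = 84.336252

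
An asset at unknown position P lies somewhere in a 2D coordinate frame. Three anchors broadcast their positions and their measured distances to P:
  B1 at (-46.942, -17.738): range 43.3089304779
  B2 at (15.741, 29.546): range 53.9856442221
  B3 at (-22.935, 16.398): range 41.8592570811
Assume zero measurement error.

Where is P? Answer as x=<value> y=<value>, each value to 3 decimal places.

x=-3.742 y=-20.802

eq1: (x + 46.942)² + (y + 17.738)² = 43.3089304779²
eq2: (x − 15.741)² + (y − 29.546)² = 53.9856442221²
eq3: (x + 22.935)² + (y − 16.398)² = 41.8592570811²
eq2−eq3, eq2−eq1 (x²,y² cancel):
  -77.352·x − 26.296·y = 836.415811
  -125.366·x − 94.568·y = 2436.229134
det = -77.352·-94.568 − -26.296·-125.366 = 4018.399600
x = (836.415811·-94.568 − -26.296·2436.229134) / 4018.399600 = -3.741561
y = (-77.352·2436.229134 − 836.415811·-125.366) / 4018.399600 = -20.801588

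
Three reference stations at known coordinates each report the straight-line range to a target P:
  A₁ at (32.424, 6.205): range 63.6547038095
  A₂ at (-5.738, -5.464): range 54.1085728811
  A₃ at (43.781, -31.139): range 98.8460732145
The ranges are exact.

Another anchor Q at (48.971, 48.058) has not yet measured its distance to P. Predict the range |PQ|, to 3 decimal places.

eq1: (x − 32.424)² + (y − 6.205)² = 63.6547038095²
eq2: (x + 5.738)² + (y + 5.464)² = 54.1085728811²
eq3: (x − 43.781)² + (y + 31.139)² = 98.8460732145²
eq2−eq1, eq2−eq3 (x²,y² cancel):
  76.324·x + 23.338·y = -97.145797
  99.038·x − 51.350·y = -4019.175189
det = 76.324·-51.350 − 23.338·99.038 = -6230.586244
x = (-97.145797·-51.350 − 23.338·-4019.175189) / -6230.586244 = -15.855321
y = (76.324·-4019.175189 − -97.145797·99.038) / -6230.586244 = 47.690280
|P − Q| = √((-15.855321 − 48.971)² + (47.690280 − 48.058)²) = 64.827364

64.827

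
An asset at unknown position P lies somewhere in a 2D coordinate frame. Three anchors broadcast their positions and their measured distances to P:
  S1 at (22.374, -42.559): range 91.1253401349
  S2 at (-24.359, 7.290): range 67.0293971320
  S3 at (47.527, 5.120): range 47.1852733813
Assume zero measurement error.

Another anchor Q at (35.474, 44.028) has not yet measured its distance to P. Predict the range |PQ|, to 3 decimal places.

eq1: (x − 22.374)² + (y + 42.559)² = 91.1253401349²
eq2: (x + 24.359)² + (y − 7.290)² = 67.0293971320²
eq3: (x − 47.527)² + (y − 5.120)² = 47.1852733813²
eq1−eq3, eq1−eq2 (x²,y² cancel):
  50.306·x + 95.358·y = 6050.543363
  -93.466·x + 99.698·y = 2145.528159
det = 50.306·99.698 − 95.358·-93.466 = 13928.138416
x = (6050.543363·99.698 − 95.358·2145.528159) / 13928.138416 = 28.620752
y = (50.306·2145.528159 − 6050.543363·-93.466) / 13928.138416 = 48.351977
|P − Q| = √((28.620752 − 35.474)² + (48.351977 − 44.028)²) = 8.103319

8.103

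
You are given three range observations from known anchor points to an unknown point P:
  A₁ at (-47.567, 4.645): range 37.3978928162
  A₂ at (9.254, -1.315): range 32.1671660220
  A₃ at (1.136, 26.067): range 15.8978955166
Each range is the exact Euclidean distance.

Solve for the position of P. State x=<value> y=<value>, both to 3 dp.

x=-13.928 y=20.986

eq1: (x + 47.567)² + (y − 4.645)² = 37.3978928162²
eq2: (x − 9.254)² + (y + 1.315)² = 32.1671660220²
eq3: (x − 1.136)² + (y − 26.067)² = 15.8978955166²
eq1−eq2, eq1−eq3 (x²,y² cancel):
  113.642·x − 11.920·y = -1832.953956
  97.406·x + 42.844·y = -457.557224
det = 113.642·42.844 − -11.920·97.406 = 6029.957368
x = (-1832.953956·42.844 − -11.920·-457.557224) / 6029.957368 = -13.927986
y = (113.642·-457.557224 − -1832.953956·97.406) / 6029.957368 = 20.985720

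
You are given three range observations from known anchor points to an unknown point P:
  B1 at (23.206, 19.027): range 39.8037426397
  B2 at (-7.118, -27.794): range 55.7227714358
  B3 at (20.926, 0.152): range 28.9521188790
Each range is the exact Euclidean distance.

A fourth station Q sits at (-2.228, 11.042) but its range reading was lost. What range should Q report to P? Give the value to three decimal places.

54.530

eq1: (x − 23.206)² + (y − 19.027)² = 39.8037426397²
eq2: (x + 7.118)² + (y + 27.794)² = 55.7227714358²
eq3: (x − 20.926)² + (y − 0.152)² = 28.9521188790²
eq3−eq1, eq3−eq2 (x²,y² cancel):
  4.560·x + 37.750·y = -283.488156
  -56.088·x − 55.892·y = -1881.550289
det = 4.560·-55.892 − 37.750·-56.088 = 1862.454480
x = (-283.488156·-55.892 − 37.750·-1881.550289) / 1862.454480 = 46.644492
y = (4.560·-1881.550289 − -283.488156·-56.088) / 1862.454480 = -13.144028
|P − Q| = √((46.644492 − -2.228)² + (-13.144028 − 11.042)²) = 54.529665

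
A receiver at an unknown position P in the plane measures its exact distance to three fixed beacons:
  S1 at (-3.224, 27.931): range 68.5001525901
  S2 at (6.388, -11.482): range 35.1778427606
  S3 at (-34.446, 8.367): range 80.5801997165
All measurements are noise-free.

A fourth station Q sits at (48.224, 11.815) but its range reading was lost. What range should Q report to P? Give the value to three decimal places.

39.818

eq1: (x + 3.224)² + (y − 27.931)² = 68.5001525901²
eq2: (x − 6.388)² + (y + 11.482)² = 35.1778427606²
eq3: (x + 34.446)² + (y − 8.367)² = 80.5801997165²
eq3−eq2, eq3−eq1 (x²,y² cancel):
  81.668·x − 39.698·y = 4171.797228
  62.444·x + 39.128·y = 1334.899013
det = 81.668·39.128 − -39.698·62.444 = 5674.407416
x = (4171.797228·39.128 − -39.698·1334.899013) / 5674.407416 = 38.105636
y = (81.668·1334.899013 − 4171.797228·62.444) / 5674.407416 = -26.696210
|P − Q| = √((38.105636 − 48.224)² + (-26.696210 − 11.815)²) = 39.818270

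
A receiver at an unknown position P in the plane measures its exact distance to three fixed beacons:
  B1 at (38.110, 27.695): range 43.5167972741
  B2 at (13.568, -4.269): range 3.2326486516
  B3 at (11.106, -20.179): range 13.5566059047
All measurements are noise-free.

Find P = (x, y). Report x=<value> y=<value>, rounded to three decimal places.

x=11.354 y=-6.625

eq1: (x − 38.110)² + (y − 27.695)² = 43.5167972741²
eq2: (x − 13.568)² + (y + 4.269)² = 3.2326486516²
eq3: (x − 11.106)² + (y + 20.179)² = 13.5566059047²
eq2−eq3, eq2−eq1 (x²,y² cancel):
  -4.924·x − 31.820·y = 154.888746
  49.084·x + 63.928·y = 133.808512
det = -4.924·63.928 − -31.820·49.084 = 1247.071408
x = (154.888746·63.928 − -31.820·133.808512) / 1247.071408 = 11.354213
y = (-4.924·133.808512 − 154.888746·49.084) / 1247.071408 = -6.624667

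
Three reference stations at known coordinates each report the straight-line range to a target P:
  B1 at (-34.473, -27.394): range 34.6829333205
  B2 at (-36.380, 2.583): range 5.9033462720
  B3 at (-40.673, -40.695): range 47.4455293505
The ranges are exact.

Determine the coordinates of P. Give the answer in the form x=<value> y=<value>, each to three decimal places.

eq1: (x + 34.473)² + (y + 27.394)² = 34.6829333205²
eq2: (x + 36.380)² + (y − 2.583)² = 5.9033462720²
eq3: (x + 40.673)² + (y + 40.695)² = 47.4455293505²
eq1−eq2, eq1−eq3 (x²,y² cancel):
  -3.814·x + 59.954·y = 559.413691
  -12.400·x − 26.602·y = 323.384597
det = -3.814·-26.602 − 59.954·-12.400 = 844.889628
x = (559.413691·-26.602 − 59.954·323.384597) / 844.889628 = -40.561183
y = (-3.814·323.384597 − 559.413691·-12.400) / 844.889628 = 6.750398

x=-40.561 y=6.750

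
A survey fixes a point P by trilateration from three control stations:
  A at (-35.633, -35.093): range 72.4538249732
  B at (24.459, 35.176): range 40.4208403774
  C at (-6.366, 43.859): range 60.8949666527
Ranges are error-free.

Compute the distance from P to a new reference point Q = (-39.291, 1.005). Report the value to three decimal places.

69.736

eq1: (x + 35.633)² + (y + 35.093)² = 72.4538249732²
eq2: (x − 24.459)² + (y − 35.176)² = 40.4208403774²
eq3: (x + 6.366)² + (y − 43.859)² = 60.8949666527²
eq3−eq1, eq3−eq2 (x²,y² cancel):
  -58.534·x − 157.904·y = -1004.268289
  61.650·x − 17.366·y = 1945.808447
det = -58.534·-17.366 − -157.904·61.650 = 10751.283044
x = (-1004.268289·-17.366 − -157.904·1945.808447) / 10751.283044 = 30.200215
y = (-58.534·1945.808447 − -1004.268289·61.650) / 10751.283044 = -4.835033
|P − Q| = √((30.200215 − -39.291)² + (-4.835033 − 1.005)²) = 69.736181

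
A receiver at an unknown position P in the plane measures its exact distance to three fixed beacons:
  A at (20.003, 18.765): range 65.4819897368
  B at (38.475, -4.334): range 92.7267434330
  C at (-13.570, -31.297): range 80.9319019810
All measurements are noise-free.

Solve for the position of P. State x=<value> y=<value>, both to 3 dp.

eq1: (x − 20.003)² + (y − 18.765)² = 65.4819897368²
eq2: (x − 38.475)² + (y + 4.334)² = 92.7267434330²
eq3: (x + 13.570)² + (y + 31.297)² = 80.9319019810²
eq3−eq1, eq3−eq2 (x²,y² cancel):
  67.146·x + 100.124·y = 1850.679903
  104.090·x + 53.926·y = -1712.814117
det = 67.146·53.926 − 100.124·104.090 = -6800.991964
x = (1850.679903·53.926 − 100.124·-1712.814117) / -6800.991964 = -39.890293
y = (67.146·-1712.814117 − 1850.679903·104.090) / -6800.991964 = 45.235444

x=-39.890 y=45.235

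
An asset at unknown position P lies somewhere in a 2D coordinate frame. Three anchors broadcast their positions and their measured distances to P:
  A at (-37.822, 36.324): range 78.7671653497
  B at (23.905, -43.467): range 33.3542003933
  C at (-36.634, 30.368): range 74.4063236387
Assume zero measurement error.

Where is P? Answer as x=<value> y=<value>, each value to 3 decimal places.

eq1: (x + 37.822)² + (y − 36.324)² = 78.7671653497²
eq2: (x − 23.905)² + (y + 43.467)² = 33.3542003933²
eq3: (x + 36.634)² + (y − 30.368)² = 74.4063236387²
eq2−eq3, eq2−eq1 (x²,y² cancel):
  -121.078·x + 147.670·y = -4620.362048
  -123.454·x + 159.582·y = -4802.656107
det = -121.078·159.582 − 147.670·-123.454 = -1091.417216
x = (-4620.362048·159.582 − 147.670·-4802.656107) / -1091.417216 = 25.763190
y = (-121.078·-4802.656107 − -4620.362048·-123.454) / -1091.417216 = -10.164600

x=25.763 y=-10.165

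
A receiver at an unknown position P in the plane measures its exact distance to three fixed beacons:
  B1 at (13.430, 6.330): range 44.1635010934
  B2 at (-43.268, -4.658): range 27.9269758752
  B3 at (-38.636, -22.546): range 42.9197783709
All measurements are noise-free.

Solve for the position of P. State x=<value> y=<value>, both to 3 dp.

eq1: (x − 13.430)² + (y − 6.330)² = 44.1635010934²
eq2: (x + 43.268)² + (y + 4.658)² = 27.9269758752²
eq3: (x + 38.636)² + (y + 22.546)² = 42.9197783709²
eq3−eq1, eq3−eq2 (x²,y² cancel):
  104.132·x + 57.752·y = -1888.936265
  -9.264·x + 35.776·y = 954.945570
det = 104.132·35.776 − 57.752·-9.264 = 4260.440960
x = (-1888.936265·35.776 − 57.752·954.945570) / 4260.440960 = -28.806549
y = (104.132·954.945570 − -1888.936265·-9.264) / 4260.440960 = 19.233053

x=-28.807 y=19.233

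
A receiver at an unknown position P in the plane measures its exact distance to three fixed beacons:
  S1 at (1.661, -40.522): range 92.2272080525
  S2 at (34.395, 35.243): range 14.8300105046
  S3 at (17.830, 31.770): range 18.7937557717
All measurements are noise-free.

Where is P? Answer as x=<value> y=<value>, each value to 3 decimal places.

x=27.068 y=48.137

eq1: (x − 1.661)² + (y + 40.522)² = 92.2272080525²
eq2: (x − 34.395)² + (y − 35.243)² = 14.8300105046²
eq3: (x − 17.830)² + (y − 31.770)² = 18.7937557717²
eq2−eq1, eq2−eq3 (x²,y² cancel):
  -65.468·x − 151.530·y = -9066.222363
  -33.130·x − 6.946·y = -1231.119318
det = -65.468·-6.946 − -151.530·-33.130 = -4565.448172
x = (-9066.222363·-6.946 − -151.530·-1231.119318) / -4565.448172 = 27.067995
y = (-65.468·-1231.119318 − -9066.222363·-33.130) / -4565.448172 = 48.136573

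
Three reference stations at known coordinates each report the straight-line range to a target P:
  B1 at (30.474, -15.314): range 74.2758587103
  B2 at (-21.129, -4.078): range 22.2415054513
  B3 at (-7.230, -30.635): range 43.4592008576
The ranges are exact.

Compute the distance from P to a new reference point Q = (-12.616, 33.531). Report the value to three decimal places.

eq1: (x − 30.474)² + (y + 15.314)² = 74.2758587103²
eq2: (x + 21.129)² + (y + 4.078)² = 22.2415054513²
eq3: (x + 7.230)² + (y + 30.635)² = 43.4592008576²
eq3−eq2, eq3−eq1 (x²,y² cancel):
  -27.798·x + 53.114·y = 866.306174
  75.408·x + 30.642·y = -3455.793901
det = -27.798·30.642 − 53.114·75.408 = -4857.006828
x = (866.306174·30.642 − 53.114·-3455.793901) / -4857.006828 = -43.256351
y = (-27.798·-3455.793901 − 866.306174·75.408) / -4857.006828 = -6.328536
|P − Q| = √((-43.256351 − -12.616)² + (-6.328536 − 33.531)²) = 50.275379

50.275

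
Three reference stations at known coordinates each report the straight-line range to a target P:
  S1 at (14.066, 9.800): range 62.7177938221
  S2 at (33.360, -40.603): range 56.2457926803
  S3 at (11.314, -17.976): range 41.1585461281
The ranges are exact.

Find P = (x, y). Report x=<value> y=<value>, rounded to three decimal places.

eq1: (x − 14.066)² + (y − 9.800)² = 62.7177938221²
eq2: (x − 33.360)² + (y + 40.603)² = 56.2457926803²
eq3: (x − 11.314)² + (y + 17.976)² = 41.1585461281²
eq1−eq3, eq1−eq2 (x²,y² cancel):
  -5.504·x − 55.552·y = 2396.746559
  38.588·x − 100.806·y = 3237.533321
det = -5.504·-100.806 − -55.552·38.588 = 2698.476800
x = (2396.746559·-100.806 − -55.552·3237.533321) / 2698.476800 = -22.885126
y = (-5.504·3237.533321 − 2396.746559·38.588) / 2698.476800 = -40.876779

x=-22.885 y=-40.877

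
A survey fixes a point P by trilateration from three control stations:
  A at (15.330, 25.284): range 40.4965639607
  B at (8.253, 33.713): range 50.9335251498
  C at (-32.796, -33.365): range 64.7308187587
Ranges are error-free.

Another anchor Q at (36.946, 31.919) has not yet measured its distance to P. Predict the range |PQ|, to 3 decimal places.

45.646

eq1: (x − 15.330)² + (y − 25.284)² = 40.4965639607²
eq2: (x − 8.253)² + (y − 33.713)² = 50.9335251498²
eq3: (x + 32.796)² + (y + 33.365)² = 64.7308187587²
eq3−eq2, eq3−eq1 (x²,y² cancel):
  82.098·x + 134.156·y = 611.732450
  96.252·x + 117.298·y = 1235.595920
det = 82.098·117.298 − 134.156·96.252 = -3282.852108
x = (611.732450·117.298 − 134.156·1235.595920) / -3282.852108 = 28.635957
y = (82.098·1235.595920 − 611.732450·96.252) / -3282.852108 = -12.964179
|P − Q| = √((28.635957 − 36.946)² + (-12.964179 − 31.919)²) = 45.645992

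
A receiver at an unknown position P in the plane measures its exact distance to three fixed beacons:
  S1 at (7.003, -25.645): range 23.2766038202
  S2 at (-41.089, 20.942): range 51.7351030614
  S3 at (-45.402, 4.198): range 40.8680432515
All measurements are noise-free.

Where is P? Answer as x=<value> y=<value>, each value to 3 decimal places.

x=-16.242 y=-24.436

eq1: (x − 7.003)² + (y + 25.645)² = 23.2766038202²
eq2: (x + 41.089)² + (y − 20.942)² = 51.7351030614²
eq3: (x + 45.402)² + (y − 4.198)² = 40.8680432515²
eq1−eq3, eq1−eq2 (x²,y² cancel):
  -104.810·x + 59.686·y = 243.860100
  -96.184·x + 93.174·y = -714.555352
det = -104.810·93.174 − 59.686·-96.184 = -4024.728716
x = (243.860100·93.174 − 59.686·-714.555352) / -4024.728716 = -16.242181
y = (-104.810·-714.555352 − 243.860100·-96.184) / -4024.728716 = -24.435929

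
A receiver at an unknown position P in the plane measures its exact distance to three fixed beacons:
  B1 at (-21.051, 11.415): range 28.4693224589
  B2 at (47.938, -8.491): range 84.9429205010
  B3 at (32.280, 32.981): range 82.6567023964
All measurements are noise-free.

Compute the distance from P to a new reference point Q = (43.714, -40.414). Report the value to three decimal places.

eq1: (x + 21.051)² + (y − 11.415)² = 28.4693224589²
eq2: (x − 47.938)² + (y + 8.491)² = 84.9429205010²
eq3: (x − 32.280)² + (y − 32.981)² = 82.6567023964²
eq1−eq3, eq1−eq2 (x²,y² cancel):
  106.662·x + 43.132·y = -4465.330195
  137.978·x − 39.812·y = -4608.095323
det = 106.662·-39.812 − 43.132·137.978 = -10197.694640
x = (-4465.330195·-39.812 − 43.132·-4608.095323) / -10197.694640 = -36.923060
y = (106.662·-4608.095323 − -4465.330195·137.978) / -10197.694640 = -12.219298
|P − Q| = √((-36.923060 − 43.714)² + (-12.219298 − -40.414)²) = 85.424099

85.424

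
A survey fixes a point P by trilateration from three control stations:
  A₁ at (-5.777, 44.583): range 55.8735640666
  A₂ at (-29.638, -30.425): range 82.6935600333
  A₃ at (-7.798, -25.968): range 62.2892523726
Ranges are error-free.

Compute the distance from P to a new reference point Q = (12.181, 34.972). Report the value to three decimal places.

eq1: (x + 5.777)² + (y − 44.583)² = 55.8735640666²
eq2: (x + 29.638)² + (y + 30.425)² = 82.6935600333²
eq3: (x + 7.798)² + (y + 25.968)² = 62.2892523726²
eq3−eq1, eq3−eq2 (x²,y² cancel):
  4.042·x + 141.102·y = 2043.967590
  -43.680·x − 8.914·y = -1889.328069
det = 4.042·-8.914 − 141.102·-43.680 = 6127.304972
x = (2043.967590·-8.914 − 141.102·-1889.328069) / 6127.304972 = 40.534630
y = (4.042·-1889.328069 − 2043.967590·-43.680) / 6127.304972 = 13.324592
|P − Q| = √((40.534630 − 12.181)² + (13.324592 − 34.972)²) = 35.672659

35.673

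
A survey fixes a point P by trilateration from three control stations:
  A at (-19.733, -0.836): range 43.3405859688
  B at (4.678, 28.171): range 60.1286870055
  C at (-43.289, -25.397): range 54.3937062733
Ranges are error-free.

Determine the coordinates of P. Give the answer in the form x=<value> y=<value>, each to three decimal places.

x=10.744 y=-31.651

eq1: (x + 19.733)² + (y + 0.836)² = 43.3405859688²
eq2: (x − 4.678)² + (y − 28.171)² = 60.1286870055²
eq3: (x + 43.289)² + (y + 25.397)² = 54.3937062733²
eq1−eq3, eq1−eq2 (x²,y² cancel):
  -47.112·x − 49.122·y = 1048.586055
  48.822·x + 58.014·y = -1311.653869
det = -47.112·58.014 − -49.122·48.822 = -334.921284
x = (1048.586055·58.014 − -49.122·-1311.653869) / -334.921284 = 10.743987
y = (-47.112·-1311.653869 − 1048.586055·48.822) / -334.921284 = -31.650926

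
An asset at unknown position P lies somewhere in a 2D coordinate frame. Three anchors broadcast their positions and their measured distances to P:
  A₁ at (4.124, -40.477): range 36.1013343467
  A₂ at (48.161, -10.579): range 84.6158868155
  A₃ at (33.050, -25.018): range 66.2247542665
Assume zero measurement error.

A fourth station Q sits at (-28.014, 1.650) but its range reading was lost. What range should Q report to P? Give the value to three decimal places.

eq1: (x − 4.124)² + (y + 40.477)² = 36.1013343467²
eq2: (x − 48.161)² + (y + 10.579)² = 84.6158868155²
eq3: (x − 33.050)² + (y + 25.018)² = 66.2247542665²
eq2−eq1, eq2−eq3 (x²,y² cancel):
  -88.074·x − 59.796·y = 5080.539703
  -30.222·x − 28.878·y = 2060.935886
det = -88.074·-28.878 − -59.796·-30.222 = 736.246260
x = (5080.539703·-28.878 − -59.796·2060.935886) / 736.246260 = -31.891644
y = (-88.074·2060.935886 − 5080.539703·-30.222) / 736.246260 = -37.991088
|P − Q| = √((-31.891644 − -28.014)² + (-37.991088 − 1.650)²) = 39.830290

39.830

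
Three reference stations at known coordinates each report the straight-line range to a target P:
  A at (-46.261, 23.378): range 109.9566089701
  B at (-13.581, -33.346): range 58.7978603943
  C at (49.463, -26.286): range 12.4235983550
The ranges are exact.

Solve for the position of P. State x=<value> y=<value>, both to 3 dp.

x=45.041 y=-37.896

eq1: (x + 46.261)² + (y − 23.378)² = 109.9566089701²
eq2: (x + 13.581)² + (y + 33.346)² = 58.7978603943²
eq3: (x − 49.463)² + (y + 26.286)² = 12.4235983550²
eq2−eq3, eq2−eq1 (x²,y² cancel):
  126.088·x + 14.120·y = 5143.985479
  -65.360·x + 113.448·y = -7243.055741
det = 126.088·113.448 − 14.120·-65.360 = 15227.314624
x = (5143.985479·113.448 − 14.120·-7243.055741) / 15227.314624 = 45.040562
y = (126.088·-7243.055741 − 5143.985479·-65.360) / 15227.314624 = -37.895817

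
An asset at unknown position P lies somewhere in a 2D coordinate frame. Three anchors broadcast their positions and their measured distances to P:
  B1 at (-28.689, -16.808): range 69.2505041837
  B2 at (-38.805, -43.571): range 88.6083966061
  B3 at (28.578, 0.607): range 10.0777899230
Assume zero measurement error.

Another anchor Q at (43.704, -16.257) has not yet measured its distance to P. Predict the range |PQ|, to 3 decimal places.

eq1: (x + 28.689)² + (y + 16.808)² = 69.2505041837²
eq2: (x + 38.805)² + (y + 43.571)² = 88.6083966061²
eq3: (x − 28.578)² + (y − 0.607)² = 10.0777899230²
eq2−eq1, eq2−eq3 (x²,y² cancel):
  20.232·x + 53.526·y = 757.123138
  134.766·x + 88.356·y = 5162.696566
det = 20.232·88.356 − 53.526·134.766 = -5425.866324
x = (757.123138·88.356 − 53.526·5162.696566) / -5425.866324 = 38.600679
y = (20.232·5162.696566 − 757.123138·134.766) / -5425.866324 = -0.445499
|P − Q| = √((38.600679 − 43.704)² + (-0.445499 − -16.257)²) = 16.614675

16.615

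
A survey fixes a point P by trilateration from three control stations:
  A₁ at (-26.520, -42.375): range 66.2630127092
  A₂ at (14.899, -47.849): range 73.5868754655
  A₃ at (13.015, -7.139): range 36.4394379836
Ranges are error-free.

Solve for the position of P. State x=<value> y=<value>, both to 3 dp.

eq1: (x + 26.520)² + (y + 42.375)² = 66.2630127092²
eq2: (x − 14.899)² + (y + 47.849)² = 73.5868754655²
eq3: (x − 13.015)² + (y + 7.139)² = 36.4394379836²
eq3−eq1, eq3−eq2 (x²,y² cancel):
  -79.070·x − 70.472·y = -784.358734
  3.768·x − 81.420·y = -1796.044144
det = -79.070·-81.420 − -70.472·3.768 = 6703.417896
x = (-784.358734·-81.420 − -70.472·-1796.044144) / 6703.417896 = -9.354681
y = (-79.070·-1796.044144 − -784.358734·3.768) / 6703.417896 = 21.626083

x=-9.355 y=21.626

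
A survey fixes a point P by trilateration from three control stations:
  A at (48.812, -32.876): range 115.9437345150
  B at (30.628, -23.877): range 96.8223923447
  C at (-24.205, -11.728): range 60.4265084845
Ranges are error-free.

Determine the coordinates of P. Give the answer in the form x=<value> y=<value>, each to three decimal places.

x=-34.435 y=47.826

eq1: (x − 48.812)² + (y + 32.876)² = 115.9437345150²
eq2: (x − 30.628)² + (y + 23.877)² = 96.8223923447²
eq3: (x + 24.205)² + (y + 11.728)² = 60.4265084845²
eq1−eq2, eq1−eq3 (x²,y² cancel):
  -36.368·x + 17.998·y = 2113.116707
  -146.034·x + 42.296·y = 7051.571935
det = -36.368·42.296 − 17.998·-146.034 = 1090.099004
x = (2113.116707·42.296 − 17.998·7051.571935) / 1090.099004 = -34.435228
y = (-36.368·7051.571935 − 2113.116707·-146.034) / 1090.099004 = 47.826222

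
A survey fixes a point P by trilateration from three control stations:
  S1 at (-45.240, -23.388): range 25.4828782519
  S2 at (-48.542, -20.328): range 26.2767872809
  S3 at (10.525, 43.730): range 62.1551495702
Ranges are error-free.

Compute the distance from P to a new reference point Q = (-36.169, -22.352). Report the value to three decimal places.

eq1: (x + 45.240)² + (y + 23.388)² = 25.4828782519²
eq2: (x + 48.542)² + (y + 20.328)² = 26.2767872809²
eq3: (x − 10.525)² + (y − 43.730)² = 62.1551495702²
eq3−eq1, eq3−eq2 (x²,y² cancel):
  -111.530·x − 134.236·y = 3784.453153
  -118.134·x − 128.116·y = 3919.257891
det = -111.530·-128.116 − -134.236·-118.134 = -1569.058144
x = (3784.453153·-128.116 − -134.236·3919.257891) / -1569.058144 = -26.293801
y = (-111.530·3919.257891 − 3784.453153·-118.134) / -1569.058144 = -6.346327
|P − Q| = √((-26.293801 − -36.169)² + (-6.346327 − -22.352)²) = 18.806944

18.807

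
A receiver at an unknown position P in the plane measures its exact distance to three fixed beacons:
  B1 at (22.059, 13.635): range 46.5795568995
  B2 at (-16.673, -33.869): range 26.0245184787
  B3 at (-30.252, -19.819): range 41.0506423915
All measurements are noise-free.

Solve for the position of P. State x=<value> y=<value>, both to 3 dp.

x=9.208 y=-31.137

eq1: (x − 22.059)² + (y − 13.635)² = 46.5795568995²
eq2: (x + 16.673)² + (y + 33.869)² = 26.0245184787²
eq3: (x + 30.252)² + (y + 19.819)² = 41.0506423915²
eq3−eq2, eq3−eq1 (x²,y² cancel):
  27.158·x − 28.100·y = 1125.001504
  104.622·x + 66.908·y = -1119.963439
det = 27.158·66.908 − -28.100·104.622 = 4756.965664
x = (1125.001504·66.908 − -28.100·-1119.963439) / 4756.965664 = 9.207682
y = (27.158·-1119.963439 − 1125.001504·104.622) / 4756.965664 = -31.136629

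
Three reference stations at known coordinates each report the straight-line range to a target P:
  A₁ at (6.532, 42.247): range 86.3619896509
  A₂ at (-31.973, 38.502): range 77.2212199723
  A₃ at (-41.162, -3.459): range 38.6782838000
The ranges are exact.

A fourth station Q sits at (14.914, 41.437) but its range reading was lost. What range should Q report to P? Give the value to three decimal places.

88.987

eq1: (x − 6.532)² + (y − 42.247)² = 86.3619896509²
eq2: (x + 31.973)² + (y − 38.502)² = 77.2212199723²
eq3: (x + 41.162)² + (y + 3.459)² = 38.6782838000²
eq1−eq2, eq1−eq3 (x²,y² cancel):
  -77.010·x − 7.490·y = 2172.477142
  -95.388·x − 91.412·y = 5841.182511
det = -77.010·-91.412 − -7.490·-95.388 = 6325.182000
x = (2172.477142·-91.412 − -7.490·5841.182511) / 6325.182000 = -24.479932
y = (-77.010·5841.182511 − 2172.477142·-95.388) / 6325.182000 = -38.354820
|P − Q| = √((-24.479932 − 14.914)² + (-38.354820 − 41.437)²) = 88.986608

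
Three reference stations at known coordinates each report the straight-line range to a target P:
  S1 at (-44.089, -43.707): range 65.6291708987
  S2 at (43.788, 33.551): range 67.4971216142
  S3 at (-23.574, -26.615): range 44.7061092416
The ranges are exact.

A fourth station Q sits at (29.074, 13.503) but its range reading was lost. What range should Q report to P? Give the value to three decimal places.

51.185

eq1: (x + 44.089)² + (y + 43.707)² = 65.6291708987²
eq2: (x − 43.788)² + (y − 33.551)² = 67.4971216142²
eq3: (x + 23.574)² + (y + 26.615)² = 44.7061092416²
eq2−eq1, eq2−eq3 (x²,y² cancel):
  -175.754·x − 154.516·y = 1059.756578
  -134.724·x − 120.332·y = 778.258379
det = -175.754·-120.332 − -154.516·-134.724 = 331.816744
x = (1059.756578·-120.332 − -154.516·778.258379) / 331.816744 = -21.907445
y = (-175.754·778.258379 − 1059.756578·-134.724) / 331.816744 = 18.060035
|P − Q| = √((-21.907445 − 29.074)² + (18.060035 − 13.503)²) = 51.184707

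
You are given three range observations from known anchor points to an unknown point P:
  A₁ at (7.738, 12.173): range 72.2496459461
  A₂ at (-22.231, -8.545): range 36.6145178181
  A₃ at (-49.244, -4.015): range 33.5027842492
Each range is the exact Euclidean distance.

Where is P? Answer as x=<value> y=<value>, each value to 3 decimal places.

eq1: (x − 7.738)² + (y − 12.173)² = 72.2496459461²
eq2: (x + 22.231)² + (y + 8.545)² = 36.6145178181²
eq3: (x + 49.244)² + (y + 4.015)² = 33.5027842492²
eq1−eq2, eq1−eq3 (x²,y² cancel):
  -59.938·x − 41.436·y = 4238.564237
  -113.964·x − 32.376·y = 6330.607975
det = -59.938·-32.376 − -41.436·-113.964 = -2781.659616
x = (4238.564237·-32.376 − -41.436·6330.607975) / -2781.659616 = -44.968592
y = (-59.938·6330.607975 − 4238.564237·-113.964) / -2781.659616 = -37.243865

x=-44.969 y=-37.244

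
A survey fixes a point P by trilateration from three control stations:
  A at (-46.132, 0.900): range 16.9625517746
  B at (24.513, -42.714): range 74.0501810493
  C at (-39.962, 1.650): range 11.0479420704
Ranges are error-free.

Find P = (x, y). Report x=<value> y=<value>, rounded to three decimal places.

eq1: (x + 46.132)² + (y − 0.900)² = 16.9625517746²
eq2: (x − 24.513)² + (y + 42.714)² = 74.0501810493²
eq3: (x + 39.962)² + (y − 1.650)² = 11.0479420704²
eq1−eq2, eq1−eq3 (x²,y² cancel):
  141.290·x − 87.228·y = -4899.299610
  12.340·x + 1.500·y = -363.616341
det = 141.290·1.500 − -87.228·12.340 = 1288.328520
x = (-4899.299610·1.500 − -87.228·-363.616341) / 1288.328520 = -30.323380
y = (141.290·-363.616341 − -4899.299610·12.340) / 1288.328520 = 7.049448

x=-30.323 y=7.049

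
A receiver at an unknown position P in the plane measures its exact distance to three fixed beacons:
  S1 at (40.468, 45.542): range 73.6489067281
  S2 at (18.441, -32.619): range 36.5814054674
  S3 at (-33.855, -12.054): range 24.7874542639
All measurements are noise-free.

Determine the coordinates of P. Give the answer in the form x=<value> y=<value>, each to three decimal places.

eq1: (x − 40.468)² + (y − 45.542)² = 73.6489067281²
eq2: (x − 18.441)² + (y + 32.619)² = 36.5814054674²
eq3: (x + 33.855)² + (y + 12.054)² = 24.7874542639²
eq3−eq1, eq3−eq2 (x²,y² cancel):
  148.646·x + 115.192·y = -2389.470726
  104.592·x − 41.130·y = -611.171636
det = 148.646·-41.130 − 115.192·104.592 = -18161.971644
x = (-2389.470726·-41.130 − 115.192·-611.171636) / -18161.971644 = -9.287594
y = (148.646·-611.171636 − -2389.470726·104.592) / -18161.971644 = -8.758482

x=-9.288 y=-8.758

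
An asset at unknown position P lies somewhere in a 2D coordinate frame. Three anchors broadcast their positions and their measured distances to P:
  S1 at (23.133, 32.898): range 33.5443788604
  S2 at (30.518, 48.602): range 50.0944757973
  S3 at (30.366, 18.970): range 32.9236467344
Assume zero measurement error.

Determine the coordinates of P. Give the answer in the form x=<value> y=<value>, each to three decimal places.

eq1: (x − 23.133)² + (y − 32.898)² = 33.5443788604²
eq2: (x − 30.518)² + (y − 48.602)² = 50.0944757973²
eq3: (x − 30.366)² + (y − 18.970)² = 32.9236467344²
eq3−eq1, eq3−eq2 (x²,y² cancel):
  -14.466·x + 27.856·y = 294.200398
  0.304·x + 59.264·y = 586.057881
det = -14.466·59.264 − 27.856·0.304 = -865.781248
x = (294.200398·59.264 − 27.856·586.057881) / -865.781248 = -1.282384
y = (-14.466·586.057881 − 294.200398·0.304) / -865.781248 = 9.895514

x=-1.282 y=9.896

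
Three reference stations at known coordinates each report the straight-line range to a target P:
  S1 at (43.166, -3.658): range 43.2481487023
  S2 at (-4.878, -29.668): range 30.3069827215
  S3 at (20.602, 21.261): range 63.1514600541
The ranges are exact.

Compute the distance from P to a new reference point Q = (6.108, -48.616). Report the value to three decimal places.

18.079

eq1: (x − 43.166)² + (y + 3.658)² = 43.2481487023²
eq2: (x + 4.878)² + (y + 29.668)² = 30.3069827215²
eq3: (x − 20.602)² + (y − 21.261)² = 63.1514600541²
eq2−eq3, eq2−eq1 (x²,y² cancel):
  50.960·x + 101.858·y = -3097.106288
  96.088·x + 52.020·y = 20.810247
det = 50.960·52.020 − 101.858·96.088 = -7136.392304
x = (-3097.106288·52.020 − 101.858·20.810247) / -7136.392304 = 22.873064
y = (50.960·20.810247 − -3097.106288·96.088) / -7136.392304 = -41.849611
|P − Q| = √((22.873064 − 6.108)² + (-41.849611 − -48.616)²) = 18.079032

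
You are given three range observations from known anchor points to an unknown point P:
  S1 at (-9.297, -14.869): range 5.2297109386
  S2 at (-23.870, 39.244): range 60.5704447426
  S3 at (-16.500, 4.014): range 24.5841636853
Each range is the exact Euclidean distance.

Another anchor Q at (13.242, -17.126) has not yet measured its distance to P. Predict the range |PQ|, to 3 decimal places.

eq1: (x + 9.297)² + (y + 14.869)² = 5.2297109386²
eq2: (x + 23.870)² + (y − 39.244)² = 60.5704447426²
eq3: (x + 16.500)² + (y − 4.014)² = 24.5841636853²
eq2−eq3, eq2−eq1 (x²,y² cancel):
  14.740·x − 70.460·y = 1242.891432
  29.146·x − 108.226·y = 1839.081834
det = 14.740·-108.226 − -70.460·29.146 = 458.375920
x = (1242.891432·-108.226 − -70.460·1839.081834) / 458.375920 = -10.758554
y = (14.740·1839.081834 − 1242.891432·29.146) / 458.375920 = -19.890328
|P − Q| = √((-10.758554 − 13.242)² + (-19.890328 − -17.126)²) = 24.159224

24.159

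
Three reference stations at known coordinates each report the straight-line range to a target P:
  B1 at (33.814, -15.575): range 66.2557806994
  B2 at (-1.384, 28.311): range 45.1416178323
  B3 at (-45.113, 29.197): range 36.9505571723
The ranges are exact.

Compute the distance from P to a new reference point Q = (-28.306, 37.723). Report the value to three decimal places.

43.055

eq1: (x − 33.814)² + (y + 15.575)² = 66.2557806994²
eq2: (x + 1.384)² + (y − 28.311)² = 45.1416178323²
eq3: (x + 45.113)² + (y − 29.197)² = 36.9505571723²
eq1−eq2, eq1−eq3 (x²,y² cancel):
  -70.396·x + 87.772·y = 1769.523772
  -157.854·x + 89.544·y = 4526.165158
det = -70.396·89.544 − 87.772·-157.854 = 7551.621864
x = (1769.523772·89.544 − 87.772·4526.165158) / 7551.621864 = -31.625038
y = (-70.396·4526.165158 − 1769.523772·-157.854) / 7551.621864 = -5.203851
|P − Q| = √((-31.625038 − -28.306)² + (-5.203851 − 37.723)²) = 43.054972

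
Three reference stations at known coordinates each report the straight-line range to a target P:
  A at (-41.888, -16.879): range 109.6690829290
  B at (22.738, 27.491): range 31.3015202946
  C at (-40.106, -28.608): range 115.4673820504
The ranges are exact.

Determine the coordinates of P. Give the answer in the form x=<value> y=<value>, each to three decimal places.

x=47.697 y=46.381

eq1: (x + 41.888)² + (y + 16.879)² = 109.6690829290²
eq2: (x − 22.738)² + (y − 27.491)² = 31.3015202946²
eq3: (x + 40.106)² + (y + 28.608)² = 115.4673820504²
eq2−eq1, eq2−eq3 (x²,y² cancel):
  -129.252·x − 88.740·y = -10280.789118
  -125.688·x − 112.198·y = -11198.793970
det = -129.252·-112.198 − -88.740·-125.688 = 3348.262776
x = (-10280.789118·-112.198 − -88.740·-11198.793970) / 3348.262776 = 47.697272
y = (-129.252·-11198.793970 − -10280.789118·-125.688) / 3348.262776 = 46.380677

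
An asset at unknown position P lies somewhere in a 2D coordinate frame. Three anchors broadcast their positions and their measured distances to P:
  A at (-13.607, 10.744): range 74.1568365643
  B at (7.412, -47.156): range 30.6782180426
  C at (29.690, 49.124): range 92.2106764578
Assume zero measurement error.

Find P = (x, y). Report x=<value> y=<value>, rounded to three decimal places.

x=37.770 y=-42.732

eq1: (x + 13.607)² + (y − 10.744)² = 74.1568365643²
eq2: (x − 7.412)² + (y + 47.156)² = 30.6782180426²
eq3: (x − 29.690)² + (y − 49.124)² = 92.2106764578²
eq3−eq2, eq3−eq1 (x²,y² cancel):
  -44.556·x − 192.560·y = 6545.618395
  -86.594·x − 76.760·y = 9.492953
det = -44.556·-76.760 − -192.560·-86.594 = -13254.422080
x = (6545.618395·-76.760 − -192.560·9.492953) / -13254.422080 = 37.769561
y = (-44.556·9.492953 − 6545.618395·-86.594) / -13254.422080 = -42.732026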